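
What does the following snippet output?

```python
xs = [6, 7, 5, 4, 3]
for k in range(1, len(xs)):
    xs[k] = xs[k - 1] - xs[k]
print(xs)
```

k=1: xs[1] = 6-7 = -1 → [6, -1, 5, 4, 3]
k=2: xs[2] = (-1)-5 = -6 → [6, -1, -6, 4, 3]
k=3: xs[3] = (-6)-4 = -10 → [6, -1, -6, -10, 3]
k=4: xs[4] = (-10)-3 = -13 → [6, -1, -6, -10, -13]

[6, -1, -6, -10, -13]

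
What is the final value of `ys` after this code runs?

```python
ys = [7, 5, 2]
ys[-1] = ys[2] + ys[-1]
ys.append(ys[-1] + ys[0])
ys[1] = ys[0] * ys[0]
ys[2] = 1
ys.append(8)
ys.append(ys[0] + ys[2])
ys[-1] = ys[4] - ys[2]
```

[7, 49, 1, 11, 8, 7]

ys[-1] = ys[2]+ys[-1] = 2+2 = 4 → [7, 5, 4]
append ys[-1]+ys[0] = 4+7 = 11 → [7, 5, 4, 11]
ys[1] = ys[0]*ys[0] = 7*7 = 49 → [7, 49, 4, 11]
ys[2] = 1 → [7, 49, 1, 11]
append 8 → [7, 49, 1, 11, 8]
append ys[0]+ys[2] = 7+1 = 8 → [7, 49, 1, 11, 8, 8]
ys[-1] = ys[4]-ys[2] = 8-1 = 7 → [7, 49, 1, 11, 8, 7]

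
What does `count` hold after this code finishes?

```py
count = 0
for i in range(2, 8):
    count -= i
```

-27

i=2: count = 0-2 = -2
i=3: count = (-2)-3 = -5
i=4: count = (-5)-4 = -9
i=5: count = (-9)-5 = -14
i=6: count = (-14)-6 = -20
i=7: count = (-20)-7 = -27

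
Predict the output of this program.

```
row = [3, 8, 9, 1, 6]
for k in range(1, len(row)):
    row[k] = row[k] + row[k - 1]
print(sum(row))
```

82

k=1: row[1] = 8+3 = 11 → [3, 11, 9, 1, 6]
k=2: row[2] = 9+11 = 20 → [3, 11, 20, 1, 6]
k=3: row[3] = 1+20 = 21 → [3, 11, 20, 21, 6]
k=4: row[4] = 6+21 = 27 → [3, 11, 20, 21, 27]
sum = 82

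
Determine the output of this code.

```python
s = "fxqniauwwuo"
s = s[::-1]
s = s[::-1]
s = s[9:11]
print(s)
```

reverse → 'ouwwuainqxf'
reverse → 'fxqniauwwuo'
slice [9:11] → 'uo'

uo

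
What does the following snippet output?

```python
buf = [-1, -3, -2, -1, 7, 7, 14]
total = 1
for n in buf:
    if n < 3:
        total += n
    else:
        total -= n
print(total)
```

-34

n=-1: <3, total = 1+(-1) = 0
n=-3: <3, total = 0+(-3) = -3
n=-2: <3, total = (-3)+(-2) = -5
n=-1: <3, total = (-5)+(-1) = -6
n=7: not <3, total = (-6)-7 = -13
n=7: not <3, total = (-13)-7 = -20
n=14: not <3, total = (-20)-14 = -34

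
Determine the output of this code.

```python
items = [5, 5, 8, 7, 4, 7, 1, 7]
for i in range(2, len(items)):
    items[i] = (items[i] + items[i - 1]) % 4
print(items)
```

[5, 5, 1, 0, 0, 3, 0, 3]

i=2: items[2] = (8+5)%4 = 1 → [5, 5, 1, 7, 4, 7, 1, 7]
i=3: items[3] = (7+1)%4 = 0 → [5, 5, 1, 0, 4, 7, 1, 7]
i=4: items[4] = (4+0)%4 = 0 → [5, 5, 1, 0, 0, 7, 1, 7]
i=5: items[5] = (7+0)%4 = 3 → [5, 5, 1, 0, 0, 3, 1, 7]
i=6: items[6] = (1+3)%4 = 0 → [5, 5, 1, 0, 0, 3, 0, 7]
i=7: items[7] = (7+0)%4 = 3 → [5, 5, 1, 0, 0, 3, 0, 3]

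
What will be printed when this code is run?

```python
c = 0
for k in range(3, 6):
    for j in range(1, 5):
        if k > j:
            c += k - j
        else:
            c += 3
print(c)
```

28

k=3,j=1: 3>1, c = 0+2 = 2
k=3,j=2: 3>2, c = 2+1 = 3
k=3,j=3: not 3>3, c = 3+3 = 6
k=3,j=4: not 3>4, c = 6+3 = 9
k=4,j=1: 4>1, c = 9+3 = 12
k=4,j=2: 4>2, c = 12+2 = 14
k=4,j=3: 4>3, c = 14+1 = 15
k=4,j=4: not 4>4, c = 15+3 = 18
k=5,j=1: 5>1, c = 18+4 = 22
k=5,j=2: 5>2, c = 22+3 = 25
k=5,j=3: 5>3, c = 25+2 = 27
k=5,j=4: 5>4, c = 27+1 = 28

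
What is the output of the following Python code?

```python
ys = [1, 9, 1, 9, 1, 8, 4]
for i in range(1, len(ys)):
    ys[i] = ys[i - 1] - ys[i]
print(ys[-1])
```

-31

i=1: ys[1] = 1-9 = -8 → [1, -8, 1, 9, 1, 8, 4]
i=2: ys[2] = (-8)-1 = -9 → [1, -8, -9, 9, 1, 8, 4]
i=3: ys[3] = (-9)-9 = -18 → [1, -8, -9, -18, 1, 8, 4]
i=4: ys[4] = (-18)-1 = -19 → [1, -8, -9, -18, -19, 8, 4]
i=5: ys[5] = (-19)-8 = -27 → [1, -8, -9, -18, -19, -27, 4]
i=6: ys[6] = (-27)-4 = -31 → [1, -8, -9, -18, -19, -27, -31]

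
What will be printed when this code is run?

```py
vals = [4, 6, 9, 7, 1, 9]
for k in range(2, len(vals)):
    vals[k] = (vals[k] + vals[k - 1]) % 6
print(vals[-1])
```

2

k=2: vals[2] = (9+6)%6 = 3 → [4, 6, 3, 7, 1, 9]
k=3: vals[3] = (7+3)%6 = 4 → [4, 6, 3, 4, 1, 9]
k=4: vals[4] = (1+4)%6 = 5 → [4, 6, 3, 4, 5, 9]
k=5: vals[5] = (9+5)%6 = 2 → [4, 6, 3, 4, 5, 2]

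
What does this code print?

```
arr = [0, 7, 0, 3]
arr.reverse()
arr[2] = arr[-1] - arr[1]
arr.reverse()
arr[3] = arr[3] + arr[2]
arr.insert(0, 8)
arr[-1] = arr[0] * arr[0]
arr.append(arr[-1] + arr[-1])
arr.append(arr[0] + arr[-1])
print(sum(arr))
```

336

reverse → [3, 0, 7, 0]
arr[2] = arr[-1]-arr[1] = 0-0 = 0 → [3, 0, 0, 0]
reverse → [0, 0, 0, 3]
arr[3] = arr[3]+arr[2] = 3+0 = 3 → [0, 0, 0, 3]
insert 8 at 0 → [8, 0, 0, 0, 3]
arr[-1] = arr[0]*arr[0] = 8*8 = 64 → [8, 0, 0, 0, 64]
append arr[-1]+arr[-1] = 64+64 = 128 → [8, 0, 0, 0, 64, 128]
append arr[0]+arr[-1] = 8+128 = 136 → [8, 0, 0, 0, 64, 128, 136]
sum = 336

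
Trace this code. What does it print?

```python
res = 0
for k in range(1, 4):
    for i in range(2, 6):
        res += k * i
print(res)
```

84

k=1,i=2: res = 0+2 = 2
k=1,i=3: res = 2+3 = 5
k=1,i=4: res = 5+4 = 9
k=1,i=5: res = 9+5 = 14
k=2,i=2: res = 14+4 = 18
k=2,i=3: res = 18+6 = 24
k=2,i=4: res = 24+8 = 32
k=2,i=5: res = 32+10 = 42
k=3,i=2: res = 42+6 = 48
k=3,i=3: res = 48+9 = 57
k=3,i=4: res = 57+12 = 69
k=3,i=5: res = 69+15 = 84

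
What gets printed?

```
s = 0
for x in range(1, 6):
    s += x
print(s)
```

15

x=1: s = 0+1 = 1
x=2: s = 1+2 = 3
x=3: s = 3+3 = 6
x=4: s = 6+4 = 10
x=5: s = 10+5 = 15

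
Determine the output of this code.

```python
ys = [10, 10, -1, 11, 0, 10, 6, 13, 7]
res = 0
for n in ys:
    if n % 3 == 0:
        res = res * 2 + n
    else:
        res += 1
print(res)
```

26

n=10: not %3==0, res = 0+1 = 1
n=10: not %3==0, res = 1+1 = 2
n=-1: not %3==0, res = 2+1 = 3
n=11: not %3==0, res = 3+1 = 4
n=0: %3==0, res = 4*2+0 = 8
n=10: not %3==0, res = 8+1 = 9
n=6: %3==0, res = 9*2+6 = 24
n=13: not %3==0, res = 24+1 = 25
n=7: not %3==0, res = 25+1 = 26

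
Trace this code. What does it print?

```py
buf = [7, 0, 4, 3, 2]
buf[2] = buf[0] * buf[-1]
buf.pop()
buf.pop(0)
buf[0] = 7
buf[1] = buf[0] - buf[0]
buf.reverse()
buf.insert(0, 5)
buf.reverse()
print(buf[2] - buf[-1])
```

buf[2] = buf[0]*buf[-1] = 7*2 = 14 → [7, 0, 14, 3, 2]
pop() removes 2 → [7, 0, 14, 3]
pop(0) removes 7 → [0, 14, 3]
buf[0] = 7 → [7, 14, 3]
buf[1] = buf[0]-buf[0] = 7-7 = 0 → [7, 0, 3]
reverse → [3, 0, 7]
insert 5 at 0 → [5, 3, 0, 7]
reverse → [7, 0, 3, 5]
buf[2]-buf[-1] = 3-5 = -2

-2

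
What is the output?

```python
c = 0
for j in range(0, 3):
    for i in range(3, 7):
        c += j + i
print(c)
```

66

j=0,i=3: c = 0+3 = 3
j=0,i=4: c = 3+4 = 7
j=0,i=5: c = 7+5 = 12
j=0,i=6: c = 12+6 = 18
j=1,i=3: c = 18+4 = 22
j=1,i=4: c = 22+5 = 27
j=1,i=5: c = 27+6 = 33
j=1,i=6: c = 33+7 = 40
j=2,i=3: c = 40+5 = 45
j=2,i=4: c = 45+6 = 51
j=2,i=5: c = 51+7 = 58
j=2,i=6: c = 58+8 = 66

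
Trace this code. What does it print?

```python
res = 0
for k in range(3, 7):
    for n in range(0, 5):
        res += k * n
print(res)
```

180

k=3,n=0: res = 0+0 = 0
k=3,n=1: res = 0+3 = 3
k=3,n=2: res = 3+6 = 9
k=3,n=3: res = 9+9 = 18
k=3,n=4: res = 18+12 = 30
k=4,n=0: res = 30+0 = 30
k=4,n=1: res = 30+4 = 34
k=4,n=2: res = 34+8 = 42
k=4,n=3: res = 42+12 = 54
k=4,n=4: res = 54+16 = 70
k=5,n=0: res = 70+0 = 70
k=5,n=1: res = 70+5 = 75
k=5,n=2: res = 75+10 = 85
k=5,n=3: res = 85+15 = 100
k=5,n=4: res = 100+20 = 120
k=6,n=0: res = 120+0 = 120
k=6,n=1: res = 120+6 = 126
k=6,n=2: res = 126+12 = 138
k=6,n=3: res = 138+18 = 156
k=6,n=4: res = 156+24 = 180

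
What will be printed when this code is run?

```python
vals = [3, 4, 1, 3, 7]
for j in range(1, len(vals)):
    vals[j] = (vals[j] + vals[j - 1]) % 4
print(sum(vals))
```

j=1: vals[1] = (4+3)%4 = 3 → [3, 3, 1, 3, 7]
j=2: vals[2] = (1+3)%4 = 0 → [3, 3, 0, 3, 7]
j=3: vals[3] = (3+0)%4 = 3 → [3, 3, 0, 3, 7]
j=4: vals[4] = (7+3)%4 = 2 → [3, 3, 0, 3, 2]
sum = 11

11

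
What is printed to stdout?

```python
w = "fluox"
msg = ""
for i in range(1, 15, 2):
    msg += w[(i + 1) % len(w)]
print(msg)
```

uxlofux

i=1: add w[2]='u' → 'u'
i=3: add w[4]='x' → 'ux'
i=5: add w[1]='l' → 'uxl'
i=7: add w[3]='o' → 'uxlo'
i=9: add w[0]='f' → 'uxlof'
i=11: add w[2]='u' → 'uxlofu'
i=13: add w[4]='x' → 'uxlofux'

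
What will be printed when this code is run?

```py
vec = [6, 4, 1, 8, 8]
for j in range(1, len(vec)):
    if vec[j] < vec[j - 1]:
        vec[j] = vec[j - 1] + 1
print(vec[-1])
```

8

j=1: 4<6, vec[1] = 6+1 = 7 → [6, 7, 1, 8, 8]
j=2: 1<7, vec[2] = 7+1 = 8 → [6, 7, 8, 8, 8]
j=3: 8>=8, unchanged → [6, 7, 8, 8, 8]
j=4: 8>=8, unchanged → [6, 7, 8, 8, 8]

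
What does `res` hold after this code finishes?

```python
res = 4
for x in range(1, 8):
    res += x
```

32

x=1: res = 4+1 = 5
x=2: res = 5+2 = 7
x=3: res = 7+3 = 10
x=4: res = 10+4 = 14
x=5: res = 14+5 = 19
x=6: res = 19+6 = 25
x=7: res = 25+7 = 32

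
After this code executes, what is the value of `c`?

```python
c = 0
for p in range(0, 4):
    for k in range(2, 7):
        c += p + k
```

110

p=0,k=2: c = 0+2 = 2
p=0,k=3: c = 2+3 = 5
p=0,k=4: c = 5+4 = 9
p=0,k=5: c = 9+5 = 14
p=0,k=6: c = 14+6 = 20
p=1,k=2: c = 20+3 = 23
p=1,k=3: c = 23+4 = 27
p=1,k=4: c = 27+5 = 32
p=1,k=5: c = 32+6 = 38
p=1,k=6: c = 38+7 = 45
p=2,k=2: c = 45+4 = 49
p=2,k=3: c = 49+5 = 54
p=2,k=4: c = 54+6 = 60
p=2,k=5: c = 60+7 = 67
p=2,k=6: c = 67+8 = 75
p=3,k=2: c = 75+5 = 80
p=3,k=3: c = 80+6 = 86
p=3,k=4: c = 86+7 = 93
p=3,k=5: c = 93+8 = 101
p=3,k=6: c = 101+9 = 110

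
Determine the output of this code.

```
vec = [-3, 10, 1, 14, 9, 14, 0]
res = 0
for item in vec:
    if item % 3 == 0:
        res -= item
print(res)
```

item=-3: %3==0, res = 0-(-3) = 3
item=10: not %3==0
item=1: not %3==0
item=14: not %3==0
item=9: %3==0, res = 3-9 = -6
item=14: not %3==0
item=0: %3==0, res = (-6)-0 = -6

-6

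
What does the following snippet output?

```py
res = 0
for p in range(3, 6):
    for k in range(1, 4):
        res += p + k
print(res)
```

54

p=3,k=1: res = 0+4 = 4
p=3,k=2: res = 4+5 = 9
p=3,k=3: res = 9+6 = 15
p=4,k=1: res = 15+5 = 20
p=4,k=2: res = 20+6 = 26
p=4,k=3: res = 26+7 = 33
p=5,k=1: res = 33+6 = 39
p=5,k=2: res = 39+7 = 46
p=5,k=3: res = 46+8 = 54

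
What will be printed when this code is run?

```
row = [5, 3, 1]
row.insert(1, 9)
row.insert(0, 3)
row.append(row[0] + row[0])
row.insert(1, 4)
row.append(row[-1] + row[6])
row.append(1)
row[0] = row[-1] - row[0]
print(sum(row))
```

39

insert 9 at 1 → [5, 9, 3, 1]
insert 3 at 0 → [3, 5, 9, 3, 1]
append row[0]+row[0] = 3+3 = 6 → [3, 5, 9, 3, 1, 6]
insert 4 at 1 → [3, 4, 5, 9, 3, 1, 6]
append row[-1]+row[6] = 6+6 = 12 → [3, 4, 5, 9, 3, 1, 6, 12]
append 1 → [3, 4, 5, 9, 3, 1, 6, 12, 1]
row[0] = row[-1]-row[0] = 1-3 = -2 → [-2, 4, 5, 9, 3, 1, 6, 12, 1]
sum = 39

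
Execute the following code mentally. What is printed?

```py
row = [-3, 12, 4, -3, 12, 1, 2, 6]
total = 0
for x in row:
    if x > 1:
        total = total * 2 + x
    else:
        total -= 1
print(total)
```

238

x=-3: not >1, total = 0-1 = -1
x=12: >1, total = (-1)*2+12 = 10
x=4: >1, total = 10*2+4 = 24
x=-3: not >1, total = 24-1 = 23
x=12: >1, total = 23*2+12 = 58
x=1: not >1, total = 58-1 = 57
x=2: >1, total = 57*2+2 = 116
x=6: >1, total = 116*2+6 = 238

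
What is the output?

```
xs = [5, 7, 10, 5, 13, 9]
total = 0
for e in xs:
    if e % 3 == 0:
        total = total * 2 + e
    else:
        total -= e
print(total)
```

e=5: not %3==0, total = 0-5 = -5
e=7: not %3==0, total = (-5)-7 = -12
e=10: not %3==0, total = (-12)-10 = -22
e=5: not %3==0, total = (-22)-5 = -27
e=13: not %3==0, total = (-27)-13 = -40
e=9: %3==0, total = (-40)*2+9 = -71

-71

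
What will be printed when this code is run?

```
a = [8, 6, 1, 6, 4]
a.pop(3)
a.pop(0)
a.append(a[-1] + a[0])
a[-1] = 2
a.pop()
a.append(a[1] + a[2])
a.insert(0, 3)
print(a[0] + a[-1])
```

pop(3) removes 6 → [8, 6, 1, 4]
pop(0) removes 8 → [6, 1, 4]
append a[-1]+a[0] = 4+6 = 10 → [6, 1, 4, 10]
a[-1] = 2 → [6, 1, 4, 2]
pop() removes 2 → [6, 1, 4]
append a[1]+a[2] = 1+4 = 5 → [6, 1, 4, 5]
insert 3 at 0 → [3, 6, 1, 4, 5]
a[0]+a[-1] = 3+5 = 8

8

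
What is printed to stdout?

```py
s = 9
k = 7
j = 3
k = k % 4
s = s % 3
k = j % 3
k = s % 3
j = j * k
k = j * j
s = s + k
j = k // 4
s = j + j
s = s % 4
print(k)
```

k = 7%4 = 3
s = 9%3 = 0
k = 3%3 = 0
k = 0%3 = 0
j = 3*0 = 0
k = 0*0 = 0
s = 0+0 = 0
j = 0//4 = 0
s = 0+0 = 0
s = 0%4 = 0

0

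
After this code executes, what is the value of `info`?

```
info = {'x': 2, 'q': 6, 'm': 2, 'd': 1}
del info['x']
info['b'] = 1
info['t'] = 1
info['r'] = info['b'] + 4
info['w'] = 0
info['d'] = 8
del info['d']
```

{'q': 6, 'm': 2, 'b': 1, 't': 1, 'r': 5, 'w': 0}

del 'x' → {'q': 6, 'm': 2, 'd': 1}
info['b'] = 1 → {'q': 6, 'm': 2, 'd': 1, 'b': 1}
info['t'] = 1 → {'q': 6, 'm': 2, 'd': 1, 'b': 1, 't': 1}
info['r'] = info['b']+4 = 5 → {'q': 6, 'm': 2, 'd': 1, 'b': 1, 't': 1, 'r': 5}
info['w'] = 0 → {'q': 6, 'm': 2, 'd': 1, 'b': 1, 't': 1, 'r': 5, 'w': 0}
info['d'] = 8 → {'q': 6, 'm': 2, 'd': 8, 'b': 1, 't': 1, 'r': 5, 'w': 0}
del 'd' → {'q': 6, 'm': 2, 'b': 1, 't': 1, 'r': 5, 'w': 0}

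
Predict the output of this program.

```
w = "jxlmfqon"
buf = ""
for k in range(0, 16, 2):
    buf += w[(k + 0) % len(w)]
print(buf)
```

jlfojlfo

k=0: add w[0]='j' → 'j'
k=2: add w[2]='l' → 'jl'
k=4: add w[4]='f' → 'jlf'
k=6: add w[6]='o' → 'jlfo'
k=8: add w[0]='j' → 'jlfoj'
k=10: add w[2]='l' → 'jlfojl'
k=12: add w[4]='f' → 'jlfojlf'
k=14: add w[6]='o' → 'jlfojlfo'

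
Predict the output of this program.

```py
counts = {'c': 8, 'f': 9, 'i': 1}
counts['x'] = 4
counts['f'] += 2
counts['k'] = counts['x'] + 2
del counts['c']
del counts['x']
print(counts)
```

counts['x'] = 4 → {'c': 8, 'f': 9, 'i': 1, 'x': 4}
counts['f'] = 9+2 = 11 → {'c': 8, 'f': 11, 'i': 1, 'x': 4}
counts['k'] = counts['x']+2 = 6 → {'c': 8, 'f': 11, 'i': 1, 'x': 4, 'k': 6}
del 'c' → {'f': 11, 'i': 1, 'x': 4, 'k': 6}
del 'x' → {'f': 11, 'i': 1, 'k': 6}

{'f': 11, 'i': 1, 'k': 6}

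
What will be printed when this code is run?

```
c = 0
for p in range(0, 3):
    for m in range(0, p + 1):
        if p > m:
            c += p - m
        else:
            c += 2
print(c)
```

10

p=0,m=0: not 0>0, c = 0+2 = 2
p=1,m=0: 1>0, c = 2+1 = 3
p=1,m=1: not 1>1, c = 3+2 = 5
p=2,m=0: 2>0, c = 5+2 = 7
p=2,m=1: 2>1, c = 7+1 = 8
p=2,m=2: not 2>2, c = 8+2 = 10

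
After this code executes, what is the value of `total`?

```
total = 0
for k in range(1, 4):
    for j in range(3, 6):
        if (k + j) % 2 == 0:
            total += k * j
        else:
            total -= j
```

k=1,j=3: even sum, total = 0+3 = 3
k=1,j=4: odd sum, total = 3-4 = -1
k=1,j=5: even sum, total = (-1)+5 = 4
k=2,j=3: odd sum, total = 4-3 = 1
k=2,j=4: even sum, total = 1+8 = 9
k=2,j=5: odd sum, total = 9-5 = 4
k=3,j=3: even sum, total = 4+9 = 13
k=3,j=4: odd sum, total = 13-4 = 9
k=3,j=5: even sum, total = 9+15 = 24

24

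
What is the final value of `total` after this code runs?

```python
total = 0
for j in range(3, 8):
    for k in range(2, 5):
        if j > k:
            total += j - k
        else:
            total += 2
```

37

j=3,k=2: 3>2, total = 0+1 = 1
j=3,k=3: not 3>3, total = 1+2 = 3
j=3,k=4: not 3>4, total = 3+2 = 5
j=4,k=2: 4>2, total = 5+2 = 7
j=4,k=3: 4>3, total = 7+1 = 8
j=4,k=4: not 4>4, total = 8+2 = 10
j=5,k=2: 5>2, total = 10+3 = 13
j=5,k=3: 5>3, total = 13+2 = 15
j=5,k=4: 5>4, total = 15+1 = 16
j=6,k=2: 6>2, total = 16+4 = 20
j=6,k=3: 6>3, total = 20+3 = 23
j=6,k=4: 6>4, total = 23+2 = 25
j=7,k=2: 7>2, total = 25+5 = 30
j=7,k=3: 7>3, total = 30+4 = 34
j=7,k=4: 7>4, total = 34+3 = 37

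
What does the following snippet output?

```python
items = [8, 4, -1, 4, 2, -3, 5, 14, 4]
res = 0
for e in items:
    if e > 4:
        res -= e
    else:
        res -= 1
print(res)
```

-33

e=8: >4, res = 0-8 = -8
e=4: not >4, res = (-8)-1 = -9
e=-1: not >4, res = (-9)-1 = -10
e=4: not >4, res = (-10)-1 = -11
e=2: not >4, res = (-11)-1 = -12
e=-3: not >4, res = (-12)-1 = -13
e=5: >4, res = (-13)-5 = -18
e=14: >4, res = (-18)-14 = -32
e=4: not >4, res = (-32)-1 = -33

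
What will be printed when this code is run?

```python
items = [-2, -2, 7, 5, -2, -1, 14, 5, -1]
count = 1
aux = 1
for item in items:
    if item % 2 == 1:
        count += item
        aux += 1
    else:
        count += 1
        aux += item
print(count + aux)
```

34

item=-2: not odd, count = 1+1 = 2; aux=-1
item=-2: not odd, count = 2+1 = 3; aux=-3
item=7: odd, count = 3+7 = 10; aux=-2
item=5: odd, count = 10+5 = 15; aux=-1
item=-2: not odd, count = 15+1 = 16; aux=-3
item=-1: odd, count = 16+(-1) = 15; aux=-2
item=14: not odd, count = 15+1 = 16; aux=12
item=5: odd, count = 16+5 = 21; aux=13
item=-1: odd, count = 21+(-1) = 20; aux=14
count+aux = 20+14 = 34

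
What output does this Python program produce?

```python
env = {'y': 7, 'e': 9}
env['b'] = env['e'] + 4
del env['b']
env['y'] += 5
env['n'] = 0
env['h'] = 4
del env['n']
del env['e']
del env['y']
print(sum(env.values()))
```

4

env['b'] = env['e']+4 = 13 → {'y': 7, 'e': 9, 'b': 13}
del 'b' → {'y': 7, 'e': 9}
env['y'] = 7+5 = 12 → {'y': 12, 'e': 9}
env['n'] = 0 → {'y': 12, 'e': 9, 'n': 0}
env['h'] = 4 → {'y': 12, 'e': 9, 'n': 0, 'h': 4}
del 'n' → {'y': 12, 'e': 9, 'h': 4}
del 'e' → {'y': 12, 'h': 4}
del 'y' → {'h': 4}
sum of values = 4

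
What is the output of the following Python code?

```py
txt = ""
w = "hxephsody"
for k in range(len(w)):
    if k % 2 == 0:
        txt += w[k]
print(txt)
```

hehoy

k=0: add 'h' → 'h'
k=1: skip
k=2: add 'e' → 'he'
k=3: skip
k=4: add 'h' → 'heh'
k=5: skip
k=6: add 'o' → 'heho'
k=7: skip
k=8: add 'y' → 'hehoy'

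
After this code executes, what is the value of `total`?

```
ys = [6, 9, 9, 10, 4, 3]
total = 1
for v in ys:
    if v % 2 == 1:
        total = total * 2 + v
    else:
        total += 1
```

v=6: not odd, total = 1+1 = 2
v=9: odd, total = 2*2+9 = 13
v=9: odd, total = 13*2+9 = 35
v=10: not odd, total = 35+1 = 36
v=4: not odd, total = 36+1 = 37
v=3: odd, total = 37*2+3 = 77

77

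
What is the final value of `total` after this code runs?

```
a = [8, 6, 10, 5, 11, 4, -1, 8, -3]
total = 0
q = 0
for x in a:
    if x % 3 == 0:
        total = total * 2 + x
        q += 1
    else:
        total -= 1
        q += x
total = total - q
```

-54

x=8: not %3==0, total = 0-1 = -1; q=8
x=6: %3==0, total = (-1)*2+6 = 4; q=9
x=10: not %3==0, total = 4-1 = 3; q=19
x=5: not %3==0, total = 3-1 = 2; q=24
x=11: not %3==0, total = 2-1 = 1; q=35
x=4: not %3==0, total = 1-1 = 0; q=39
x=-1: not %3==0, total = 0-1 = -1; q=38
x=8: not %3==0, total = (-1)-1 = -2; q=46
x=-3: %3==0, total = (-2)*2+(-3) = -7; q=47
total-q = (-7)-47 = -54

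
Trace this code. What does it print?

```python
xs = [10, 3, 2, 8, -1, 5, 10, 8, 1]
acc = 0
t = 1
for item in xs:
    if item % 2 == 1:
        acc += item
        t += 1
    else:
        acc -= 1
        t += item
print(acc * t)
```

129

item=10: not odd, acc = 0-1 = -1; t=11
item=3: odd, acc = (-1)+3 = 2; t=12
item=2: not odd, acc = 2-1 = 1; t=14
item=8: not odd, acc = 1-1 = 0; t=22
item=-1: odd, acc = 0+(-1) = -1; t=23
item=5: odd, acc = (-1)+5 = 4; t=24
item=10: not odd, acc = 4-1 = 3; t=34
item=8: not odd, acc = 3-1 = 2; t=42
item=1: odd, acc = 2+1 = 3; t=43
acc*t = 3*43 = 129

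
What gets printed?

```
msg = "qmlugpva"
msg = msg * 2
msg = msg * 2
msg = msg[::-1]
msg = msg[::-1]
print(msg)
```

repeat ×2 → 'qmlugpvaqmlugpva'
repeat ×2 → 'qmlugpvaqmlugpvaqmlugpvaqmlugpva'
reverse → 'avpgulmqavpgulmqavpgulmqavpgulmq'
reverse → 'qmlugpvaqmlugpvaqmlugpvaqmlugpva'

qmlugpvaqmlugpvaqmlugpvaqmlugpva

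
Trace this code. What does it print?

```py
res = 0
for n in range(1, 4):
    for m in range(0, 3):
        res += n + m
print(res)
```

n=1,m=0: res = 0+1 = 1
n=1,m=1: res = 1+2 = 3
n=1,m=2: res = 3+3 = 6
n=2,m=0: res = 6+2 = 8
n=2,m=1: res = 8+3 = 11
n=2,m=2: res = 11+4 = 15
n=3,m=0: res = 15+3 = 18
n=3,m=1: res = 18+4 = 22
n=3,m=2: res = 22+5 = 27

27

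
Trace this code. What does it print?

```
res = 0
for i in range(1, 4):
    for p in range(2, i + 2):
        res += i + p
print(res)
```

30

i=1,p=2: res = 0+3 = 3
i=2,p=2: res = 3+4 = 7
i=2,p=3: res = 7+5 = 12
i=3,p=2: res = 12+5 = 17
i=3,p=3: res = 17+6 = 23
i=3,p=4: res = 23+7 = 30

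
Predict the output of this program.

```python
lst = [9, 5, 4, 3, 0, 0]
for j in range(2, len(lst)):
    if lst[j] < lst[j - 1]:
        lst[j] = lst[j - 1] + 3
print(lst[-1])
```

17

j=2: 4<5, lst[2] = 5+3 = 8 → [9, 5, 8, 3, 0, 0]
j=3: 3<8, lst[3] = 8+3 = 11 → [9, 5, 8, 11, 0, 0]
j=4: 0<11, lst[4] = 11+3 = 14 → [9, 5, 8, 11, 14, 0]
j=5: 0<14, lst[5] = 14+3 = 17 → [9, 5, 8, 11, 14, 17]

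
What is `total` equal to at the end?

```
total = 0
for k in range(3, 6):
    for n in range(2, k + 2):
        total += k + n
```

93

k=3,n=2: total = 0+5 = 5
k=3,n=3: total = 5+6 = 11
k=3,n=4: total = 11+7 = 18
k=4,n=2: total = 18+6 = 24
k=4,n=3: total = 24+7 = 31
k=4,n=4: total = 31+8 = 39
k=4,n=5: total = 39+9 = 48
k=5,n=2: total = 48+7 = 55
k=5,n=3: total = 55+8 = 63
k=5,n=4: total = 63+9 = 72
k=5,n=5: total = 72+10 = 82
k=5,n=6: total = 82+11 = 93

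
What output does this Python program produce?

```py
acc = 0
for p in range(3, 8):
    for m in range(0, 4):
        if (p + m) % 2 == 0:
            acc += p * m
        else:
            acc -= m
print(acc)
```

66

p=3,m=0: odd sum, acc = 0-0 = 0
p=3,m=1: even sum, acc = 0+3 = 3
p=3,m=2: odd sum, acc = 3-2 = 1
p=3,m=3: even sum, acc = 1+9 = 10
p=4,m=0: even sum, acc = 10+0 = 10
p=4,m=1: odd sum, acc = 10-1 = 9
p=4,m=2: even sum, acc = 9+8 = 17
p=4,m=3: odd sum, acc = 17-3 = 14
p=5,m=0: odd sum, acc = 14-0 = 14
p=5,m=1: even sum, acc = 14+5 = 19
p=5,m=2: odd sum, acc = 19-2 = 17
p=5,m=3: even sum, acc = 17+15 = 32
p=6,m=0: even sum, acc = 32+0 = 32
p=6,m=1: odd sum, acc = 32-1 = 31
p=6,m=2: even sum, acc = 31+12 = 43
p=6,m=3: odd sum, acc = 43-3 = 40
p=7,m=0: odd sum, acc = 40-0 = 40
p=7,m=1: even sum, acc = 40+7 = 47
p=7,m=2: odd sum, acc = 47-2 = 45
p=7,m=3: even sum, acc = 45+21 = 66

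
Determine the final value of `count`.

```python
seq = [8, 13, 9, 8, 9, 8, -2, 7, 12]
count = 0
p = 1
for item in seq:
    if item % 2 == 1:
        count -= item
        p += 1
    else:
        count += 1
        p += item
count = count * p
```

item=8: not odd, count = 0+1 = 1; p=9
item=13: odd, count = 1-13 = -12; p=10
item=9: odd, count = (-12)-9 = -21; p=11
item=8: not odd, count = (-21)+1 = -20; p=19
item=9: odd, count = (-20)-9 = -29; p=20
item=8: not odd, count = (-29)+1 = -28; p=28
item=-2: not odd, count = (-28)+1 = -27; p=26
item=7: odd, count = (-27)-7 = -34; p=27
item=12: not odd, count = (-34)+1 = -33; p=39
count*p = (-33)*39 = -1287

-1287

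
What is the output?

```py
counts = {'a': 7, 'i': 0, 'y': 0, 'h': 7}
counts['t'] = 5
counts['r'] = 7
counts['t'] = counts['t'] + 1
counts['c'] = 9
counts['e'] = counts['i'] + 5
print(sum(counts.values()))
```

41

counts['t'] = 5 → {'a': 7, 'i': 0, 'y': 0, 'h': 7, 't': 5}
counts['r'] = 7 → {'a': 7, 'i': 0, 'y': 0, 'h': 7, 't': 5, 'r': 7}
counts['t'] = counts['t']+1 = 6 → {'a': 7, 'i': 0, 'y': 0, 'h': 7, 't': 6, 'r': 7}
counts['c'] = 9 → {'a': 7, 'i': 0, 'y': 0, 'h': 7, 't': 6, 'r': 7, 'c': 9}
counts['e'] = counts['i']+5 = 5 → {'a': 7, 'i': 0, 'y': 0, 'h': 7, 't': 6, 'r': 7, 'c': 9, 'e': 5}
sum of values = 41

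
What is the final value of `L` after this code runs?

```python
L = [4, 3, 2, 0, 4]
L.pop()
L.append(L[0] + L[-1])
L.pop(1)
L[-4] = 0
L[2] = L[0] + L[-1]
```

pop() removes 4 → [4, 3, 2, 0]
append L[0]+L[-1] = 4+0 = 4 → [4, 3, 2, 0, 4]
pop(1) removes 3 → [4, 2, 0, 4]
L[-4] = 0 → [0, 2, 0, 4]
L[2] = L[0]+L[-1] = 0+4 = 4 → [0, 2, 4, 4]

[0, 2, 4, 4]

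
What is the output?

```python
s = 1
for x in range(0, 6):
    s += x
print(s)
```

x=0: s = 1+0 = 1
x=1: s = 1+1 = 2
x=2: s = 2+2 = 4
x=3: s = 4+3 = 7
x=4: s = 7+4 = 11
x=5: s = 11+5 = 16

16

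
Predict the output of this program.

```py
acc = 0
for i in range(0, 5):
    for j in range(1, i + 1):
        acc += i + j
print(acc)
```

50

i=1,j=1: acc = 0+2 = 2
i=2,j=1: acc = 2+3 = 5
i=2,j=2: acc = 5+4 = 9
i=3,j=1: acc = 9+4 = 13
i=3,j=2: acc = 13+5 = 18
i=3,j=3: acc = 18+6 = 24
i=4,j=1: acc = 24+5 = 29
i=4,j=2: acc = 29+6 = 35
i=4,j=3: acc = 35+7 = 42
i=4,j=4: acc = 42+8 = 50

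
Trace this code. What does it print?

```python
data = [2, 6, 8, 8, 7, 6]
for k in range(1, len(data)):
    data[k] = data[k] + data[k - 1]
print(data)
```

k=1: data[1] = 6+2 = 8 → [2, 8, 8, 8, 7, 6]
k=2: data[2] = 8+8 = 16 → [2, 8, 16, 8, 7, 6]
k=3: data[3] = 8+16 = 24 → [2, 8, 16, 24, 7, 6]
k=4: data[4] = 7+24 = 31 → [2, 8, 16, 24, 31, 6]
k=5: data[5] = 6+31 = 37 → [2, 8, 16, 24, 31, 37]

[2, 8, 16, 24, 31, 37]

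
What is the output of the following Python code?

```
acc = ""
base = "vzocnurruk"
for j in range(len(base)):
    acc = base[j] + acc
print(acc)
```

kurruncozv

j=0: prepend 'v' → 'v'
j=1: prepend 'z' → 'zv'
j=2: prepend 'o' → 'ozv'
j=3: prepend 'c' → 'cozv'
j=4: prepend 'n' → 'ncozv'
j=5: prepend 'u' → 'uncozv'
j=6: prepend 'r' → 'runcozv'
j=7: prepend 'r' → 'rruncozv'
j=8: prepend 'u' → 'urruncozv'
j=9: prepend 'k' → 'kurruncozv'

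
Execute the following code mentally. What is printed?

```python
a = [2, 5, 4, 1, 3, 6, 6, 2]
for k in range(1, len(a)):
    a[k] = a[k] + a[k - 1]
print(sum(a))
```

124

k=1: a[1] = 5+2 = 7 → [2, 7, 4, 1, 3, 6, 6, 2]
k=2: a[2] = 4+7 = 11 → [2, 7, 11, 1, 3, 6, 6, 2]
k=3: a[3] = 1+11 = 12 → [2, 7, 11, 12, 3, 6, 6, 2]
k=4: a[4] = 3+12 = 15 → [2, 7, 11, 12, 15, 6, 6, 2]
k=5: a[5] = 6+15 = 21 → [2, 7, 11, 12, 15, 21, 6, 2]
k=6: a[6] = 6+21 = 27 → [2, 7, 11, 12, 15, 21, 27, 2]
k=7: a[7] = 2+27 = 29 → [2, 7, 11, 12, 15, 21, 27, 29]
sum = 124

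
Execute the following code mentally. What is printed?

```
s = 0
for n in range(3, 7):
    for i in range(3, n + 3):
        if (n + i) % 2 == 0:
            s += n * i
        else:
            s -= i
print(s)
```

210

n=3,i=3: even sum, s = 0+9 = 9
n=3,i=4: odd sum, s = 9-4 = 5
n=3,i=5: even sum, s = 5+15 = 20
n=4,i=3: odd sum, s = 20-3 = 17
n=4,i=4: even sum, s = 17+16 = 33
n=4,i=5: odd sum, s = 33-5 = 28
n=4,i=6: even sum, s = 28+24 = 52
n=5,i=3: even sum, s = 52+15 = 67
n=5,i=4: odd sum, s = 67-4 = 63
n=5,i=5: even sum, s = 63+25 = 88
n=5,i=6: odd sum, s = 88-6 = 82
n=5,i=7: even sum, s = 82+35 = 117
n=6,i=3: odd sum, s = 117-3 = 114
n=6,i=4: even sum, s = 114+24 = 138
n=6,i=5: odd sum, s = 138-5 = 133
n=6,i=6: even sum, s = 133+36 = 169
n=6,i=7: odd sum, s = 169-7 = 162
n=6,i=8: even sum, s = 162+48 = 210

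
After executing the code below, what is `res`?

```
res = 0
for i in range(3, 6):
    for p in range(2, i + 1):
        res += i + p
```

i=3,p=2: res = 0+5 = 5
i=3,p=3: res = 5+6 = 11
i=4,p=2: res = 11+6 = 17
i=4,p=3: res = 17+7 = 24
i=4,p=4: res = 24+8 = 32
i=5,p=2: res = 32+7 = 39
i=5,p=3: res = 39+8 = 47
i=5,p=4: res = 47+9 = 56
i=5,p=5: res = 56+10 = 66

66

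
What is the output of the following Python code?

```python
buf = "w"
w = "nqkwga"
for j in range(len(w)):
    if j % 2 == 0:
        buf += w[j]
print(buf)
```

j=0: add 'n' → 'wn'
j=1: skip
j=2: add 'k' → 'wnk'
j=3: skip
j=4: add 'g' → 'wnkg'
j=5: skip

wnkg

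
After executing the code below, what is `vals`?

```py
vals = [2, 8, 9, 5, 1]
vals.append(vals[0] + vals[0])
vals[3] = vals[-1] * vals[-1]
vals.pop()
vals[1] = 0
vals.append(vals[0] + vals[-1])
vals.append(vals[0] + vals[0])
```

append vals[0]+vals[0] = 2+2 = 4 → [2, 8, 9, 5, 1, 4]
vals[3] = vals[-1]*vals[-1] = 4*4 = 16 → [2, 8, 9, 16, 1, 4]
pop() removes 4 → [2, 8, 9, 16, 1]
vals[1] = 0 → [2, 0, 9, 16, 1]
append vals[0]+vals[-1] = 2+1 = 3 → [2, 0, 9, 16, 1, 3]
append vals[0]+vals[0] = 2+2 = 4 → [2, 0, 9, 16, 1, 3, 4]

[2, 0, 9, 16, 1, 3, 4]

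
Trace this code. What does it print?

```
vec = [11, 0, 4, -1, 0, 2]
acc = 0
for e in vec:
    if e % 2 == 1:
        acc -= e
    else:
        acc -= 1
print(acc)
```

-14

e=11: odd, acc = 0-11 = -11
e=0: not odd, acc = (-11)-1 = -12
e=4: not odd, acc = (-12)-1 = -13
e=-1: odd, acc = (-13)-(-1) = -12
e=0: not odd, acc = (-12)-1 = -13
e=2: not odd, acc = (-13)-1 = -14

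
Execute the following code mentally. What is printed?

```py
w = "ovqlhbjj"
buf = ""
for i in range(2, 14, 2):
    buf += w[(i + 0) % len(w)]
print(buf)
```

i=2: add w[2]='q' → 'q'
i=4: add w[4]='h' → 'qh'
i=6: add w[6]='j' → 'qhj'
i=8: add w[0]='o' → 'qhjo'
i=10: add w[2]='q' → 'qhjoq'
i=12: add w[4]='h' → 'qhjoqh'

qhjoqh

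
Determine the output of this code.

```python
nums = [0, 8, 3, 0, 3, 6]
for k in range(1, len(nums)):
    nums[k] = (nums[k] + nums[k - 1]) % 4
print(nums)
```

k=1: nums[1] = (8+0)%4 = 0 → [0, 0, 3, 0, 3, 6]
k=2: nums[2] = (3+0)%4 = 3 → [0, 0, 3, 0, 3, 6]
k=3: nums[3] = (0+3)%4 = 3 → [0, 0, 3, 3, 3, 6]
k=4: nums[4] = (3+3)%4 = 2 → [0, 0, 3, 3, 2, 6]
k=5: nums[5] = (6+2)%4 = 0 → [0, 0, 3, 3, 2, 0]

[0, 0, 3, 3, 2, 0]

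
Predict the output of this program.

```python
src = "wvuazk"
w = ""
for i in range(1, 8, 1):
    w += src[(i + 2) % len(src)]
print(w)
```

azkwvua

i=1: add src[3]='a' → 'a'
i=2: add src[4]='z' → 'az'
i=3: add src[5]='k' → 'azk'
i=4: add src[0]='w' → 'azkw'
i=5: add src[1]='v' → 'azkwv'
i=6: add src[2]='u' → 'azkwvu'
i=7: add src[3]='a' → 'azkwvua'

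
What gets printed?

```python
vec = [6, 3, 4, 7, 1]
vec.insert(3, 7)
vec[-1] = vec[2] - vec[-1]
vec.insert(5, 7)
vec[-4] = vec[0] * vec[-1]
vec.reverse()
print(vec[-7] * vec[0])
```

insert 7 at 3 → [6, 3, 4, 7, 7, 1]
vec[-1] = vec[2]-vec[-1] = 4-1 = 3 → [6, 3, 4, 7, 7, 3]
insert 7 at 5 → [6, 3, 4, 7, 7, 7, 3]
vec[-4] = vec[0]*vec[-1] = 6*3 = 18 → [6, 3, 4, 18, 7, 7, 3]
reverse → [3, 7, 7, 18, 4, 3, 6]
vec[-7]*vec[0] = 3*3 = 9

9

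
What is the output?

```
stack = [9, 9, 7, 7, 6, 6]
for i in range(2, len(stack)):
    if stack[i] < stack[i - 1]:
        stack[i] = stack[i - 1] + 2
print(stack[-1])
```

17

i=2: 7<9, stack[2] = 9+2 = 11 → [9, 9, 11, 7, 6, 6]
i=3: 7<11, stack[3] = 11+2 = 13 → [9, 9, 11, 13, 6, 6]
i=4: 6<13, stack[4] = 13+2 = 15 → [9, 9, 11, 13, 15, 6]
i=5: 6<15, stack[5] = 15+2 = 17 → [9, 9, 11, 13, 15, 17]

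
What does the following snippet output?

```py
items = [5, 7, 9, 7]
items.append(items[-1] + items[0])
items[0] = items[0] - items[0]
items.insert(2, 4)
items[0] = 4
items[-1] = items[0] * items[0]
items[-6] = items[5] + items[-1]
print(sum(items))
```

append items[-1]+items[0] = 7+5 = 12 → [5, 7, 9, 7, 12]
items[0] = items[0]-items[0] = 5-5 = 0 → [0, 7, 9, 7, 12]
insert 4 at 2 → [0, 7, 4, 9, 7, 12]
items[0] = 4 → [4, 7, 4, 9, 7, 12]
items[-1] = items[0]*items[0] = 4*4 = 16 → [4, 7, 4, 9, 7, 16]
items[-6] = items[5]+items[-1] = 16+16 = 32 → [32, 7, 4, 9, 7, 16]
sum = 75

75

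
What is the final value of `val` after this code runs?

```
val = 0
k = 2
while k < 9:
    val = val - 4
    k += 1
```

-28

k=2: val = 0-4 = -4
k=3: val = (-4)-4 = -8
k=4: val = (-8)-4 = -12
k=5: val = (-12)-4 = -16
k=6: val = (-16)-4 = -20
k=7: val = (-20)-4 = -24
k=8: val = (-24)-4 = -28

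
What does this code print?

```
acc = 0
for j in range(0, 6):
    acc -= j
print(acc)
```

j=0: acc = 0-0 = 0
j=1: acc = 0-1 = -1
j=2: acc = (-1)-2 = -3
j=3: acc = (-3)-3 = -6
j=4: acc = (-6)-4 = -10
j=5: acc = (-10)-5 = -15

-15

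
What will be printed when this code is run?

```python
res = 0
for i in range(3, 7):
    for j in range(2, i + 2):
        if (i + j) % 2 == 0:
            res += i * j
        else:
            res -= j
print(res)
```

i=3,j=2: odd sum, res = 0-2 = -2
i=3,j=3: even sum, res = (-2)+9 = 7
i=3,j=4: odd sum, res = 7-4 = 3
i=4,j=2: even sum, res = 3+8 = 11
i=4,j=3: odd sum, res = 11-3 = 8
i=4,j=4: even sum, res = 8+16 = 24
i=4,j=5: odd sum, res = 24-5 = 19
i=5,j=2: odd sum, res = 19-2 = 17
i=5,j=3: even sum, res = 17+15 = 32
i=5,j=4: odd sum, res = 32-4 = 28
i=5,j=5: even sum, res = 28+25 = 53
i=5,j=6: odd sum, res = 53-6 = 47
i=6,j=2: even sum, res = 47+12 = 59
i=6,j=3: odd sum, res = 59-3 = 56
i=6,j=4: even sum, res = 56+24 = 80
i=6,j=5: odd sum, res = 80-5 = 75
i=6,j=6: even sum, res = 75+36 = 111
i=6,j=7: odd sum, res = 111-7 = 104

104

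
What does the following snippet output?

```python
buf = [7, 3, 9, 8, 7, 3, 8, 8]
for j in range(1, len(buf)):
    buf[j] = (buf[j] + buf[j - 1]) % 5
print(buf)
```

[7, 0, 4, 2, 4, 2, 0, 3]

j=1: buf[1] = (3+7)%5 = 0 → [7, 0, 9, 8, 7, 3, 8, 8]
j=2: buf[2] = (9+0)%5 = 4 → [7, 0, 4, 8, 7, 3, 8, 8]
j=3: buf[3] = (8+4)%5 = 2 → [7, 0, 4, 2, 7, 3, 8, 8]
j=4: buf[4] = (7+2)%5 = 4 → [7, 0, 4, 2, 4, 3, 8, 8]
j=5: buf[5] = (3+4)%5 = 2 → [7, 0, 4, 2, 4, 2, 8, 8]
j=6: buf[6] = (8+2)%5 = 0 → [7, 0, 4, 2, 4, 2, 0, 8]
j=7: buf[7] = (8+0)%5 = 3 → [7, 0, 4, 2, 4, 2, 0, 3]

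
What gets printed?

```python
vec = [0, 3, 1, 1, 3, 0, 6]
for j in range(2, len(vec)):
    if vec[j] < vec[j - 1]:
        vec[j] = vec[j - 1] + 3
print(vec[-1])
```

j=2: 1<3, vec[2] = 3+3 = 6 → [0, 3, 6, 1, 3, 0, 6]
j=3: 1<6, vec[3] = 6+3 = 9 → [0, 3, 6, 9, 3, 0, 6]
j=4: 3<9, vec[4] = 9+3 = 12 → [0, 3, 6, 9, 12, 0, 6]
j=5: 0<12, vec[5] = 12+3 = 15 → [0, 3, 6, 9, 12, 15, 6]
j=6: 6<15, vec[6] = 15+3 = 18 → [0, 3, 6, 9, 12, 15, 18]

18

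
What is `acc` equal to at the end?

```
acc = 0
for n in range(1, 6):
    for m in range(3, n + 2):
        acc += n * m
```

165

n=2,m=3: acc = 0+6 = 6
n=3,m=3: acc = 6+9 = 15
n=3,m=4: acc = 15+12 = 27
n=4,m=3: acc = 27+12 = 39
n=4,m=4: acc = 39+16 = 55
n=4,m=5: acc = 55+20 = 75
n=5,m=3: acc = 75+15 = 90
n=5,m=4: acc = 90+20 = 110
n=5,m=5: acc = 110+25 = 135
n=5,m=6: acc = 135+30 = 165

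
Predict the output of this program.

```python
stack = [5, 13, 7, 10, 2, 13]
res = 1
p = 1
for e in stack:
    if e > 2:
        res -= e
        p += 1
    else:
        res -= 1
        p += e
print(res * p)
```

-384

e=5: >2, res = 1-5 = -4; p=2
e=13: >2, res = (-4)-13 = -17; p=3
e=7: >2, res = (-17)-7 = -24; p=4
e=10: >2, res = (-24)-10 = -34; p=5
e=2: not >2, res = (-34)-1 = -35; p=7
e=13: >2, res = (-35)-13 = -48; p=8
res*p = (-48)*8 = -384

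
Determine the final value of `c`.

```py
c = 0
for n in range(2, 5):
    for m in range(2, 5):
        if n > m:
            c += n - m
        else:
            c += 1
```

n=2,m=2: not 2>2, c = 0+1 = 1
n=2,m=3: not 2>3, c = 1+1 = 2
n=2,m=4: not 2>4, c = 2+1 = 3
n=3,m=2: 3>2, c = 3+1 = 4
n=3,m=3: not 3>3, c = 4+1 = 5
n=3,m=4: not 3>4, c = 5+1 = 6
n=4,m=2: 4>2, c = 6+2 = 8
n=4,m=3: 4>3, c = 8+1 = 9
n=4,m=4: not 4>4, c = 9+1 = 10

10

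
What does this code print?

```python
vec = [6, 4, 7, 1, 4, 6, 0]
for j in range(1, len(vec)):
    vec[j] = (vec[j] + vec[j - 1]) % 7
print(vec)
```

j=1: vec[1] = (4+6)%7 = 3 → [6, 3, 7, 1, 4, 6, 0]
j=2: vec[2] = (7+3)%7 = 3 → [6, 3, 3, 1, 4, 6, 0]
j=3: vec[3] = (1+3)%7 = 4 → [6, 3, 3, 4, 4, 6, 0]
j=4: vec[4] = (4+4)%7 = 1 → [6, 3, 3, 4, 1, 6, 0]
j=5: vec[5] = (6+1)%7 = 0 → [6, 3, 3, 4, 1, 0, 0]
j=6: vec[6] = (0+0)%7 = 0 → [6, 3, 3, 4, 1, 0, 0]

[6, 3, 3, 4, 1, 0, 0]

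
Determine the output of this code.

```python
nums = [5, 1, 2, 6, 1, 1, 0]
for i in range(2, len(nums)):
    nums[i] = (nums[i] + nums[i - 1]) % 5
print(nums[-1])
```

i=2: nums[2] = (2+1)%5 = 3 → [5, 1, 3, 6, 1, 1, 0]
i=3: nums[3] = (6+3)%5 = 4 → [5, 1, 3, 4, 1, 1, 0]
i=4: nums[4] = (1+4)%5 = 0 → [5, 1, 3, 4, 0, 1, 0]
i=5: nums[5] = (1+0)%5 = 1 → [5, 1, 3, 4, 0, 1, 0]
i=6: nums[6] = (0+1)%5 = 1 → [5, 1, 3, 4, 0, 1, 1]

1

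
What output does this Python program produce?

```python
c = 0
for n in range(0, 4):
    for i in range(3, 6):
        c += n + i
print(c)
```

66

n=0,i=3: c = 0+3 = 3
n=0,i=4: c = 3+4 = 7
n=0,i=5: c = 7+5 = 12
n=1,i=3: c = 12+4 = 16
n=1,i=4: c = 16+5 = 21
n=1,i=5: c = 21+6 = 27
n=2,i=3: c = 27+5 = 32
n=2,i=4: c = 32+6 = 38
n=2,i=5: c = 38+7 = 45
n=3,i=3: c = 45+6 = 51
n=3,i=4: c = 51+7 = 58
n=3,i=5: c = 58+8 = 66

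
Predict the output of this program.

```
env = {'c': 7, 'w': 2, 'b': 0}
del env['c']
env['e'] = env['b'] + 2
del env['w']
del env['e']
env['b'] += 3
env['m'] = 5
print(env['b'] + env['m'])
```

8

del 'c' → {'w': 2, 'b': 0}
env['e'] = env['b']+2 = 2 → {'w': 2, 'b': 0, 'e': 2}
del 'w' → {'b': 0, 'e': 2}
del 'e' → {'b': 0}
env['b'] = 0+3 = 3 → {'b': 3}
env['m'] = 5 → {'b': 3, 'm': 5}
env['b']+env['m'] = 3+5 = 8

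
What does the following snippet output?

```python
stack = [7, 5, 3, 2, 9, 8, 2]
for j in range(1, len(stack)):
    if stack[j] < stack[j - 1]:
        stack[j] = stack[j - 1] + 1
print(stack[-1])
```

13

j=1: 5<7, stack[1] = 7+1 = 8 → [7, 8, 3, 2, 9, 8, 2]
j=2: 3<8, stack[2] = 8+1 = 9 → [7, 8, 9, 2, 9, 8, 2]
j=3: 2<9, stack[3] = 9+1 = 10 → [7, 8, 9, 10, 9, 8, 2]
j=4: 9<10, stack[4] = 10+1 = 11 → [7, 8, 9, 10, 11, 8, 2]
j=5: 8<11, stack[5] = 11+1 = 12 → [7, 8, 9, 10, 11, 12, 2]
j=6: 2<12, stack[6] = 12+1 = 13 → [7, 8, 9, 10, 11, 12, 13]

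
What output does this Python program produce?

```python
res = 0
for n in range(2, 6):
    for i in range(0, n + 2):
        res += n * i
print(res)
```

n=2,i=0: res = 0+0 = 0
n=2,i=1: res = 0+2 = 2
n=2,i=2: res = 2+4 = 6
n=2,i=3: res = 6+6 = 12
n=3,i=0: res = 12+0 = 12
n=3,i=1: res = 12+3 = 15
n=3,i=2: res = 15+6 = 21
n=3,i=3: res = 21+9 = 30
n=3,i=4: res = 30+12 = 42
n=4,i=0: res = 42+0 = 42
n=4,i=1: res = 42+4 = 46
n=4,i=2: res = 46+8 = 54
n=4,i=3: res = 54+12 = 66
n=4,i=4: res = 66+16 = 82
n=4,i=5: res = 82+20 = 102
n=5,i=0: res = 102+0 = 102
n=5,i=1: res = 102+5 = 107
n=5,i=2: res = 107+10 = 117
n=5,i=3: res = 117+15 = 132
n=5,i=4: res = 132+20 = 152
n=5,i=5: res = 152+25 = 177
n=5,i=6: res = 177+30 = 207

207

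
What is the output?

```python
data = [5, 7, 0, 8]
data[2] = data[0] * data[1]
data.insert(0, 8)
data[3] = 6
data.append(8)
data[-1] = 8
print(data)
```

data[2] = data[0]*data[1] = 5*7 = 35 → [5, 7, 35, 8]
insert 8 at 0 → [8, 5, 7, 35, 8]
data[3] = 6 → [8, 5, 7, 6, 8]
append 8 → [8, 5, 7, 6, 8, 8]
data[-1] = 8 → [8, 5, 7, 6, 8, 8]

[8, 5, 7, 6, 8, 8]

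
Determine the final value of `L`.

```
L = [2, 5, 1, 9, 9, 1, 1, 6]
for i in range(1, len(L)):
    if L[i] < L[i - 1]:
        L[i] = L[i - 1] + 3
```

i=1: 5>=2, unchanged → [2, 5, 1, 9, 9, 1, 1, 6]
i=2: 1<5, L[2] = 5+3 = 8 → [2, 5, 8, 9, 9, 1, 1, 6]
i=3: 9>=8, unchanged → [2, 5, 8, 9, 9, 1, 1, 6]
i=4: 9>=9, unchanged → [2, 5, 8, 9, 9, 1, 1, 6]
i=5: 1<9, L[5] = 9+3 = 12 → [2, 5, 8, 9, 9, 12, 1, 6]
i=6: 1<12, L[6] = 12+3 = 15 → [2, 5, 8, 9, 9, 12, 15, 6]
i=7: 6<15, L[7] = 15+3 = 18 → [2, 5, 8, 9, 9, 12, 15, 18]

[2, 5, 8, 9, 9, 12, 15, 18]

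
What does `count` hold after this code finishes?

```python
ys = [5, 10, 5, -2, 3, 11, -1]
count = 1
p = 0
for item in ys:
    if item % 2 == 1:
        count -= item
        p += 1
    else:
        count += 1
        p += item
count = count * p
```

-260

item=5: odd, count = 1-5 = -4; p=1
item=10: not odd, count = (-4)+1 = -3; p=11
item=5: odd, count = (-3)-5 = -8; p=12
item=-2: not odd, count = (-8)+1 = -7; p=10
item=3: odd, count = (-7)-3 = -10; p=11
item=11: odd, count = (-10)-11 = -21; p=12
item=-1: odd, count = (-21)-(-1) = -20; p=13
count*p = (-20)*13 = -260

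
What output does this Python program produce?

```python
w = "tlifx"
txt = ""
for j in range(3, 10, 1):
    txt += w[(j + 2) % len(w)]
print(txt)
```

j=3: add w[0]='t' → 't'
j=4: add w[1]='l' → 'tl'
j=5: add w[2]='i' → 'tli'
j=6: add w[3]='f' → 'tlif'
j=7: add w[4]='x' → 'tlifx'
j=8: add w[0]='t' → 'tlifxt'
j=9: add w[1]='l' → 'tlifxtl'

tlifxtl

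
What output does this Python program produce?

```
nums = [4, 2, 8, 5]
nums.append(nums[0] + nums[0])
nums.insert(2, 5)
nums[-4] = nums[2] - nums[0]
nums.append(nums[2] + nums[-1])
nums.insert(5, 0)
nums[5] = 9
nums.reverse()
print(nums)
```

[9, 8, 9, 5, 8, 1, 2, 4]

append nums[0]+nums[0] = 4+4 = 8 → [4, 2, 8, 5, 8]
insert 5 at 2 → [4, 2, 5, 8, 5, 8]
nums[-4] = nums[2]-nums[0] = 5-4 = 1 → [4, 2, 1, 8, 5, 8]
append nums[2]+nums[-1] = 1+8 = 9 → [4, 2, 1, 8, 5, 8, 9]
insert 0 at 5 → [4, 2, 1, 8, 5, 0, 8, 9]
nums[5] = 9 → [4, 2, 1, 8, 5, 9, 8, 9]
reverse → [9, 8, 9, 5, 8, 1, 2, 4]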